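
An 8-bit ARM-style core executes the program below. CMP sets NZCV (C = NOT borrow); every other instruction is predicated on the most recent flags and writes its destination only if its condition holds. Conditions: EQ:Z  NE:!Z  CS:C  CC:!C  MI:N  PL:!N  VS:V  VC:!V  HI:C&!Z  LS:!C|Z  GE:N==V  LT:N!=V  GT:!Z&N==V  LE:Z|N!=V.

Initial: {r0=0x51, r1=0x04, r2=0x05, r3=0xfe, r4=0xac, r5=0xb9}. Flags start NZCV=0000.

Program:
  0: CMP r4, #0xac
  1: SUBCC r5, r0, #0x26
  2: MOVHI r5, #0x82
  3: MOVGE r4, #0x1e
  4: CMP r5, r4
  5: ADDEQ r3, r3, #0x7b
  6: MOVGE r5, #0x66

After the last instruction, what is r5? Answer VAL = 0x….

[0] flags=0110 → (cmp)
[1] flags=0110 CC?F → skip
[2] flags=0110 HI?F → skip
[3] flags=0110 GE?T → r4=0x1e
[4] flags=1010 → (cmp)
[5] flags=1010 EQ?F → skip
[6] flags=1010 GE?F → skip

VAL = 0xb9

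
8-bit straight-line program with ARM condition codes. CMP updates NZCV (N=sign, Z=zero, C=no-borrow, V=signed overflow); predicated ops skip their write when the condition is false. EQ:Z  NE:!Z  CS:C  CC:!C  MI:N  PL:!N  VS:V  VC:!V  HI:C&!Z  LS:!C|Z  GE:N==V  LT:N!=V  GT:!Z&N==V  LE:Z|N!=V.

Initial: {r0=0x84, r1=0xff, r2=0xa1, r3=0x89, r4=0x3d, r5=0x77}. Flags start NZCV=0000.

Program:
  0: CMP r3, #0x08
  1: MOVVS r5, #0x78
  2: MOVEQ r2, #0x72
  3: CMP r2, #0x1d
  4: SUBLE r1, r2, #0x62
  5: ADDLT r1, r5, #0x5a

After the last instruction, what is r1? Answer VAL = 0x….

0: ✓ CMP  NZCV=1010
1: · MOVVS
2: · MOVEQ
3: ✓ CMP  NZCV=1010
4: ✓ SUBLE  r1←0x3f
5: ✓ ADDLT  r1←0xd1

VAL = 0xd1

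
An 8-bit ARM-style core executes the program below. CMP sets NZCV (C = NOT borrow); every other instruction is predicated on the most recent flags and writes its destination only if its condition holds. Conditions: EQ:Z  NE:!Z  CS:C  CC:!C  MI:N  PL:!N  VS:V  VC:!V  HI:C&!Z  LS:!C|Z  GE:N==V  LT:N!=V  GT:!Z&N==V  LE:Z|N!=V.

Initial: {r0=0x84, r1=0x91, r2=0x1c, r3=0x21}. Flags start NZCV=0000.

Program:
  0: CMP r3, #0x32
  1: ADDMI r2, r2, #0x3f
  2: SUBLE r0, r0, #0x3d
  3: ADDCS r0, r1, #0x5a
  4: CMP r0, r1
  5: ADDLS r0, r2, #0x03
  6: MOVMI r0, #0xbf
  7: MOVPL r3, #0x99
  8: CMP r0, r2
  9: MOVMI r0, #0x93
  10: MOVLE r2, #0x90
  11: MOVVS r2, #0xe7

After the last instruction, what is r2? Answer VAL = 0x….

VAL = 0xe7

0: ✓ CMP  NZCV=1000
1: ✓ ADDMI  r2←0x5b
2: ✓ SUBLE  r0←0x47
3: · ADDCS
4: ✓ CMP  NZCV=1001
5: ✓ ADDLS  r0←0x5e
6: ✓ MOVMI  r0←0xbf
7: · MOVPL
8: ✓ CMP  NZCV=0011
9: · MOVMI
10: ✓ MOVLE  r2←0x90
11: ✓ MOVVS  r2←0xe7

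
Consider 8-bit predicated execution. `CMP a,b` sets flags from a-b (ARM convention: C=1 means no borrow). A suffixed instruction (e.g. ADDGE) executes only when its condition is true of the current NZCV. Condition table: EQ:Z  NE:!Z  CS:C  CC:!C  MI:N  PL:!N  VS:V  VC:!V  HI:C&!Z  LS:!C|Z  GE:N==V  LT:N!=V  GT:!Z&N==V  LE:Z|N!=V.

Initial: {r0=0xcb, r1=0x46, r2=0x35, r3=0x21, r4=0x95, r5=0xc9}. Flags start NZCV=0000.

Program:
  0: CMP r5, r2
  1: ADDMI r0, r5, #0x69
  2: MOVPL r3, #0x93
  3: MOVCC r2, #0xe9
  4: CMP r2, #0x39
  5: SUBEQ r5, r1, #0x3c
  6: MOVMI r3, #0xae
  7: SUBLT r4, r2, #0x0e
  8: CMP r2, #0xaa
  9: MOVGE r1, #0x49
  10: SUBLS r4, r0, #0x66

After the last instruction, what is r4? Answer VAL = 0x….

0: ✓ CMP  NZCV=1010
1: ✓ ADDMI  r0←0x32
2: · MOVPL
3: · MOVCC
4: ✓ CMP  NZCV=1000
5: · SUBEQ
6: ✓ MOVMI  r3←0xae
7: ✓ SUBLT  r4←0x27
8: ✓ CMP  NZCV=1001
9: ✓ MOVGE  r1←0x49
10: ✓ SUBLS  r4←0xcc

VAL = 0xcc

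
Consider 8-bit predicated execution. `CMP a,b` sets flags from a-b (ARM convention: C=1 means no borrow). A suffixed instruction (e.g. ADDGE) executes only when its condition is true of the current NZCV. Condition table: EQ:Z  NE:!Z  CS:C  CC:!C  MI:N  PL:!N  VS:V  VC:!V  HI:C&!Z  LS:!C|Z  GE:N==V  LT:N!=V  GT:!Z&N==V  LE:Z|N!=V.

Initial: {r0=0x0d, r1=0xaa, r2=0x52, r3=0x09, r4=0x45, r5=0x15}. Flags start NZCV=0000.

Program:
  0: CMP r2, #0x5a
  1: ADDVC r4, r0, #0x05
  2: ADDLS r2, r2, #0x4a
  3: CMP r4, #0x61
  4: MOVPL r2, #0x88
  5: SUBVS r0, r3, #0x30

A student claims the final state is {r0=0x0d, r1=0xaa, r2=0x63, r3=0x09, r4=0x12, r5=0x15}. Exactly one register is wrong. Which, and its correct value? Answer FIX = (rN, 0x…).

FIX = (r2, 0x9c)

0: ✓ CMP  NZCV=1000
1: ✓ ADDVC  r4←0x12
2: ✓ ADDLS  r2←0x9c
3: ✓ CMP  NZCV=1000
4: · MOVPL
5: · SUBVS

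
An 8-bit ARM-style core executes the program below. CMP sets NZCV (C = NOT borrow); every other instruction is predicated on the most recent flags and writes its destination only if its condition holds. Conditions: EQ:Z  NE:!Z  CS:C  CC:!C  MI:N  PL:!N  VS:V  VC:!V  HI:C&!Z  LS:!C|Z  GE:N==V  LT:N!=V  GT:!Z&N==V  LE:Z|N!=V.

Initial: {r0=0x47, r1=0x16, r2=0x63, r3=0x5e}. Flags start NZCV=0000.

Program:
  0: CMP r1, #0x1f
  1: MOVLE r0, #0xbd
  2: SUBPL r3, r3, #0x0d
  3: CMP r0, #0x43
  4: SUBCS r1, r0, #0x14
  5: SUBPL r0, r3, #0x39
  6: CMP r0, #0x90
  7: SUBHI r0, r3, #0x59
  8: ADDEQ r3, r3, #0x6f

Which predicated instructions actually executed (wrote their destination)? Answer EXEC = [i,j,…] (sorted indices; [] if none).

EXEC = [1,4,5]

[0] flags=1000 → (cmp)
[1] flags=1000 LE?T → r0=0xbd
[2] flags=1000 PL?F → skip
[3] flags=0011 → (cmp)
[4] flags=0011 CS?T → r1=0xa9
[5] flags=0011 PL?T → r0=0x25
[6] flags=1001 → (cmp)
[7] flags=1001 HI?F → skip
[8] flags=1001 EQ?F → skip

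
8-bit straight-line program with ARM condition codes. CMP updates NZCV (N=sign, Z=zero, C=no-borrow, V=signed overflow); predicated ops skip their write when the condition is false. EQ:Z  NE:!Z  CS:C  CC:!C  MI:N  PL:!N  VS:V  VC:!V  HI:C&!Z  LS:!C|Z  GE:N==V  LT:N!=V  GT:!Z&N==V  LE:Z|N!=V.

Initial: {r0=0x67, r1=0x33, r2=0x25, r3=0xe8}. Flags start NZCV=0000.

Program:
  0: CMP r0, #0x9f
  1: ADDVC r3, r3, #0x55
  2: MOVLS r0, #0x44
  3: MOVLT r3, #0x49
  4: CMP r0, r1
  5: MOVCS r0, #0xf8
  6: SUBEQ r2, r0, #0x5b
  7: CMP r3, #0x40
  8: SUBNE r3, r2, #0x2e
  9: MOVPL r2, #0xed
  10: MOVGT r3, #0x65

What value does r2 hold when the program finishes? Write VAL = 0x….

VAL = 0x25

0: ✓ CMP  NZCV=1001
1: · ADDVC
2: ✓ MOVLS  r0←0x44
3: · MOVLT
4: ✓ CMP  NZCV=0010
5: ✓ MOVCS  r0←0xf8
6: · SUBEQ
7: ✓ CMP  NZCV=1010
8: ✓ SUBNE  r3←0xf7
9: · MOVPL
10: · MOVGT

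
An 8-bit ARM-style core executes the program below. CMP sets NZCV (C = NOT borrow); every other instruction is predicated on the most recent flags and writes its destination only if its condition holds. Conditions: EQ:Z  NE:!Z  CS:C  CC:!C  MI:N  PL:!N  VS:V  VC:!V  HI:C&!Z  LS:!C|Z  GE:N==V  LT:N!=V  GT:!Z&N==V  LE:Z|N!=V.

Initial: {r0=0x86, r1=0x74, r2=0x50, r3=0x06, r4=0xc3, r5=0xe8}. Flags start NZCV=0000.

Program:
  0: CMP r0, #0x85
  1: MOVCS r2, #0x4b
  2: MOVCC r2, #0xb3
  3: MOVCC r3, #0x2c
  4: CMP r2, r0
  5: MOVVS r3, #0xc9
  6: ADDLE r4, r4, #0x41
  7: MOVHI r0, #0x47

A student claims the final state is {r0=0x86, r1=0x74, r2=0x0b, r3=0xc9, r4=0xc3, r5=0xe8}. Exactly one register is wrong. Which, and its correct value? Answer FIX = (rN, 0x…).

0: ✓ CMP  NZCV=0010
1: ✓ MOVCS  r2←0x4b
2: · MOVCC
3: · MOVCC
4: ✓ CMP  NZCV=1001
5: ✓ MOVVS  r3←0xc9
6: · ADDLE
7: · MOVHI

FIX = (r2, 0x4b)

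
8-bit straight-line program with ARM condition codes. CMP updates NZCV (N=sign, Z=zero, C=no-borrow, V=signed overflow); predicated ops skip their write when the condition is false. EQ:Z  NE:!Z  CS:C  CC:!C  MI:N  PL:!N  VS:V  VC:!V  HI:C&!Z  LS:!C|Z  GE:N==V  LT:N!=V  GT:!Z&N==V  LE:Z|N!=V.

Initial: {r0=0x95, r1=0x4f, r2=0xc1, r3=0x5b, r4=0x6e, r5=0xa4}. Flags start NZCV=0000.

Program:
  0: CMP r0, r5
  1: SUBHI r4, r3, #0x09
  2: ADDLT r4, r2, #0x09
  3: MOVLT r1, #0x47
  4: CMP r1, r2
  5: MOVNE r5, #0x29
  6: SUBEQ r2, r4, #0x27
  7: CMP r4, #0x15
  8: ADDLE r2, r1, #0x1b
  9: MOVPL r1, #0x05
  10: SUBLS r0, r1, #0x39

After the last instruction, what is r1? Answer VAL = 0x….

VAL = 0x47

0: ✓ CMP  NZCV=1000
1: · SUBHI
2: ✓ ADDLT  r4←0xca
3: ✓ MOVLT  r1←0x47
4: ✓ CMP  NZCV=1001
5: ✓ MOVNE  r5←0x29
6: · SUBEQ
7: ✓ CMP  NZCV=1010
8: ✓ ADDLE  r2←0x62
9: · MOVPL
10: · SUBLS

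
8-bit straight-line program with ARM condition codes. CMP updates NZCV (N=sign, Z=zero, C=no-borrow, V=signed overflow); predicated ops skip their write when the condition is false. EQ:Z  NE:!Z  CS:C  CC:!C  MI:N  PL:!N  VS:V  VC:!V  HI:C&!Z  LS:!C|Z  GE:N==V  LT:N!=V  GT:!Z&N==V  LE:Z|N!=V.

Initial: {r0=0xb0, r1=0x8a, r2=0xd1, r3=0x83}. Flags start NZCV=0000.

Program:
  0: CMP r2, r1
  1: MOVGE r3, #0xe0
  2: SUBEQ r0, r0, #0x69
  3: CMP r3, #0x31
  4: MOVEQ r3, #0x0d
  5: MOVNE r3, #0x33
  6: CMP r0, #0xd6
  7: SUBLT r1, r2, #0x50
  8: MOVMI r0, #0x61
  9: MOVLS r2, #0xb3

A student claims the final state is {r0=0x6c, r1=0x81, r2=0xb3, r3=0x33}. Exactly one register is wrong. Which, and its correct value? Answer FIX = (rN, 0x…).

[0] flags=0010 → (cmp)
[1] flags=0010 GE?T → r3=0xe0
[2] flags=0010 EQ?F → skip
[3] flags=1010 → (cmp)
[4] flags=1010 EQ?F → skip
[5] flags=1010 NE?T → r3=0x33
[6] flags=1000 → (cmp)
[7] flags=1000 LT?T → r1=0x81
[8] flags=1000 MI?T → r0=0x61
[9] flags=1000 LS?T → r2=0xb3

FIX = (r0, 0x61)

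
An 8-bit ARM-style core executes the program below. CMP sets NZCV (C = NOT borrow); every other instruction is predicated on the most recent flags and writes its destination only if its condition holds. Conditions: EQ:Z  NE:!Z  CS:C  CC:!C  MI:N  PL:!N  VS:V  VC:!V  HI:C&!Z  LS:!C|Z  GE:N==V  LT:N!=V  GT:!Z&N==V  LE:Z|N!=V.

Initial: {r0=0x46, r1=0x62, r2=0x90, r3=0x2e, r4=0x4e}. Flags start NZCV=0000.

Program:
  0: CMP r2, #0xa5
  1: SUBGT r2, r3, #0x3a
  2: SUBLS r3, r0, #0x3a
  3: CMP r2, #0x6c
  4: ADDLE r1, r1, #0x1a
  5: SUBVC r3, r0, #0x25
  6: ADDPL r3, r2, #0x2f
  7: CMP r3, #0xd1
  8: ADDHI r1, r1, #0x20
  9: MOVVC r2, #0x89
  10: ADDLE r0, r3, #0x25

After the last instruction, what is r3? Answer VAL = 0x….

VAL = 0xbf

0: ✓ CMP  NZCV=1000
1: · SUBGT
2: ✓ SUBLS  r3←0x0c
3: ✓ CMP  NZCV=0011
4: ✓ ADDLE  r1←0x7c
5: · SUBVC
6: ✓ ADDPL  r3←0xbf
7: ✓ CMP  NZCV=1000
8: · ADDHI
9: ✓ MOVVC  r2←0x89
10: ✓ ADDLE  r0←0xe4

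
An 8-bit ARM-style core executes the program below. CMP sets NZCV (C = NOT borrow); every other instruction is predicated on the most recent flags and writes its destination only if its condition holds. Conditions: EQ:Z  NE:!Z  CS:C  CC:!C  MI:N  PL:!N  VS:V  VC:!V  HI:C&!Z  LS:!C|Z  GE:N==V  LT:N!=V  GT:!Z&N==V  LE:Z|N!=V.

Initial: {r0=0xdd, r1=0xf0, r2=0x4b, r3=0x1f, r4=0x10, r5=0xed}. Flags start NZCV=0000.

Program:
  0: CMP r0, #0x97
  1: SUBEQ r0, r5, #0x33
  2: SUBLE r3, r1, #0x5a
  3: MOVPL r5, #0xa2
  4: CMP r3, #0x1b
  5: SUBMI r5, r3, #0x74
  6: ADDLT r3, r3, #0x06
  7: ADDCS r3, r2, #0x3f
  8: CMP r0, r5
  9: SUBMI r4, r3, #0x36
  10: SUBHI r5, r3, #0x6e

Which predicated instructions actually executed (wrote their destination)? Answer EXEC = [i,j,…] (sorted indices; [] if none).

0: ✓ CMP  NZCV=0010
1: · SUBEQ
2: · SUBLE
3: ✓ MOVPL  r5←0xa2
4: ✓ CMP  NZCV=0010
5: · SUBMI
6: · ADDLT
7: ✓ ADDCS  r3←0x8a
8: ✓ CMP  NZCV=0010
9: · SUBMI
10: ✓ SUBHI  r5←0x1c

EXEC = [3,7,10]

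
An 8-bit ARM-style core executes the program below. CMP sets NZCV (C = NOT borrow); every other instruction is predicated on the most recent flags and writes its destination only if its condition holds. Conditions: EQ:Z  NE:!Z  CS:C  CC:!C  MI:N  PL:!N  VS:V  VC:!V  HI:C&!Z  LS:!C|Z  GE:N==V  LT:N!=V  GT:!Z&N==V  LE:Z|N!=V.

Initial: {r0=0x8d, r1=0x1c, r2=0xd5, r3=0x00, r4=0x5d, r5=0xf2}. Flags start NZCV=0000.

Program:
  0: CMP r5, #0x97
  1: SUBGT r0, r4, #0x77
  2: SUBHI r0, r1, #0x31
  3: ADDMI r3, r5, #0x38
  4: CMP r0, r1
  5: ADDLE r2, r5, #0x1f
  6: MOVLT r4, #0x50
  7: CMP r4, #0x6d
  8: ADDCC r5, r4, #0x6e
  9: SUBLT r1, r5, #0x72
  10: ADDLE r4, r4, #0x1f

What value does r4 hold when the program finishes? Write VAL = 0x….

[0] flags=0010 → (cmp)
[1] flags=0010 GT?T → r0=0xe6
[2] flags=0010 HI?T → r0=0xeb
[3] flags=0010 MI?F → skip
[4] flags=1010 → (cmp)
[5] flags=1010 LE?T → r2=0x11
[6] flags=1010 LT?T → r4=0x50
[7] flags=1000 → (cmp)
[8] flags=1000 CC?T → r5=0xbe
[9] flags=1000 LT?T → r1=0x4c
[10] flags=1000 LE?T → r4=0x6f

VAL = 0x6f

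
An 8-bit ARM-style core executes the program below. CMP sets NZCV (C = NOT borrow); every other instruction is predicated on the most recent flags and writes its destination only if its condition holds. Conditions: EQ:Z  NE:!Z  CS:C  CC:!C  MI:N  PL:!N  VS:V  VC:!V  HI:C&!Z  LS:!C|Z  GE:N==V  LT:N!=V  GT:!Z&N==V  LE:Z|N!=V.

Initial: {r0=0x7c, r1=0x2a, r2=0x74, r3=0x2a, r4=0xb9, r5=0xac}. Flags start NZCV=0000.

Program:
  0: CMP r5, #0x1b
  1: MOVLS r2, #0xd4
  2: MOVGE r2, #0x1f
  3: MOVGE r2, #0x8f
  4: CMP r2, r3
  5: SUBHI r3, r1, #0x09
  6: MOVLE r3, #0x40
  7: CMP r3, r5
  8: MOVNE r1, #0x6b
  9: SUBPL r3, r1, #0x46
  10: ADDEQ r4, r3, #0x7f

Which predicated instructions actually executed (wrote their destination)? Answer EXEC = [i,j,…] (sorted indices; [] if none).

EXEC = [5,8,9]

0: ✓ CMP  NZCV=1010
1: · MOVLS
2: · MOVGE
3: · MOVGE
4: ✓ CMP  NZCV=0010
5: ✓ SUBHI  r3←0x21
6: · MOVLE
7: ✓ CMP  NZCV=0000
8: ✓ MOVNE  r1←0x6b
9: ✓ SUBPL  r3←0x25
10: · ADDEQ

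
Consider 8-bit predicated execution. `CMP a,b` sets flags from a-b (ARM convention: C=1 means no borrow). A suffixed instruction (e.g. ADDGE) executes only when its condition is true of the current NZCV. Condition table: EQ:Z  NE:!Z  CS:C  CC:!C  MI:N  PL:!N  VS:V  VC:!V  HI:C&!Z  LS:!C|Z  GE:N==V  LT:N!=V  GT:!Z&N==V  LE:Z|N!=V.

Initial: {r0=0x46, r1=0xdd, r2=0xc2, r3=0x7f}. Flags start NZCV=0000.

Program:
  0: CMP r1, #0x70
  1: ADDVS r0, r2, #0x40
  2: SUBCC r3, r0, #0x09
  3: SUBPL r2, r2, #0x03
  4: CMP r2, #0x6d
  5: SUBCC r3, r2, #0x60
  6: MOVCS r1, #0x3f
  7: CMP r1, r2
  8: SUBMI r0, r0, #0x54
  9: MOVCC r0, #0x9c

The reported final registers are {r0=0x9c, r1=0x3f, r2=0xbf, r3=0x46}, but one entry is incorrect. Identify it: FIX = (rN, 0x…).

0: ✓ CMP  NZCV=0011
1: ✓ ADDVS  r0←0x02
2: · SUBCC
3: ✓ SUBPL  r2←0xbf
4: ✓ CMP  NZCV=0011
5: · SUBCC
6: ✓ MOVCS  r1←0x3f
7: ✓ CMP  NZCV=1001
8: ✓ SUBMI  r0←0xae
9: ✓ MOVCC  r0←0x9c

FIX = (r3, 0x7f)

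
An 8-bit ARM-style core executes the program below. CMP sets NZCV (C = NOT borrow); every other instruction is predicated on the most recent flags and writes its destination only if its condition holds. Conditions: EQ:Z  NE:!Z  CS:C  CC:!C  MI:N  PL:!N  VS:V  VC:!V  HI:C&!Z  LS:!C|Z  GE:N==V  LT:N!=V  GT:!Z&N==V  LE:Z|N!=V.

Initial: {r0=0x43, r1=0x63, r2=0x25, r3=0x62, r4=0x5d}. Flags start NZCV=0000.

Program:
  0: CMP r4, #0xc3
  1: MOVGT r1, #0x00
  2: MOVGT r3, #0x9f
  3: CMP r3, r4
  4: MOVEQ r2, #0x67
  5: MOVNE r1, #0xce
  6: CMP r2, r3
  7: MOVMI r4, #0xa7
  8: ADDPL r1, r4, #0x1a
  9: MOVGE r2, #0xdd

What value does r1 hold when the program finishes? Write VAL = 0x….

VAL = 0xce

0: ✓ CMP  NZCV=1001
1: ✓ MOVGT  r1←0x00
2: ✓ MOVGT  r3←0x9f
3: ✓ CMP  NZCV=0011
4: · MOVEQ
5: ✓ MOVNE  r1←0xce
6: ✓ CMP  NZCV=1001
7: ✓ MOVMI  r4←0xa7
8: · ADDPL
9: ✓ MOVGE  r2←0xdd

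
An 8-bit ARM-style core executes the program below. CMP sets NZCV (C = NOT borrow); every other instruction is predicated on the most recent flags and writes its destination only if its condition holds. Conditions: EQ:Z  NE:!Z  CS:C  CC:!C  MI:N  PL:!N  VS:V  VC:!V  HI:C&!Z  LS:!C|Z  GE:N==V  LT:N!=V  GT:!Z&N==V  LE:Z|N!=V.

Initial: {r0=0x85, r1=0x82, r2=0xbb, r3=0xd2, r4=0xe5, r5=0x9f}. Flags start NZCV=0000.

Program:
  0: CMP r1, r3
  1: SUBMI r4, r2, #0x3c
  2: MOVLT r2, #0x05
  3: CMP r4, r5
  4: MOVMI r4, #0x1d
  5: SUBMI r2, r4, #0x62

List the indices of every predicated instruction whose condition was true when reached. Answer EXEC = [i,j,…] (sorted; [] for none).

0: ✓ CMP  NZCV=1000
1: ✓ SUBMI  r4←0x7f
2: ✓ MOVLT  r2←0x05
3: ✓ CMP  NZCV=1001
4: ✓ MOVMI  r4←0x1d
5: ✓ SUBMI  r2←0xbb

EXEC = [1,2,4,5]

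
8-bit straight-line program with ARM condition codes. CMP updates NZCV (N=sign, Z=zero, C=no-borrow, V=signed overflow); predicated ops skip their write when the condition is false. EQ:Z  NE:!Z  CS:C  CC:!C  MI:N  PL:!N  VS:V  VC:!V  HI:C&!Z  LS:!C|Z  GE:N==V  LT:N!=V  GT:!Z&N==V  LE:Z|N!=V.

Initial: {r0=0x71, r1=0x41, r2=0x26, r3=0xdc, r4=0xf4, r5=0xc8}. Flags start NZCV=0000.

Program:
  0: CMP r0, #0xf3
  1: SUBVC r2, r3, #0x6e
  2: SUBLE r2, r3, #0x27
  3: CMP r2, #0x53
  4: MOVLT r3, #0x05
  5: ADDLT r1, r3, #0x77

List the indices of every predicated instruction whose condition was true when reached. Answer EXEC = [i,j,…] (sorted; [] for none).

0: ✓ CMP  NZCV=0000
1: ✓ SUBVC  r2←0x6e
2: · SUBLE
3: ✓ CMP  NZCV=0010
4: · MOVLT
5: · ADDLT

EXEC = [1]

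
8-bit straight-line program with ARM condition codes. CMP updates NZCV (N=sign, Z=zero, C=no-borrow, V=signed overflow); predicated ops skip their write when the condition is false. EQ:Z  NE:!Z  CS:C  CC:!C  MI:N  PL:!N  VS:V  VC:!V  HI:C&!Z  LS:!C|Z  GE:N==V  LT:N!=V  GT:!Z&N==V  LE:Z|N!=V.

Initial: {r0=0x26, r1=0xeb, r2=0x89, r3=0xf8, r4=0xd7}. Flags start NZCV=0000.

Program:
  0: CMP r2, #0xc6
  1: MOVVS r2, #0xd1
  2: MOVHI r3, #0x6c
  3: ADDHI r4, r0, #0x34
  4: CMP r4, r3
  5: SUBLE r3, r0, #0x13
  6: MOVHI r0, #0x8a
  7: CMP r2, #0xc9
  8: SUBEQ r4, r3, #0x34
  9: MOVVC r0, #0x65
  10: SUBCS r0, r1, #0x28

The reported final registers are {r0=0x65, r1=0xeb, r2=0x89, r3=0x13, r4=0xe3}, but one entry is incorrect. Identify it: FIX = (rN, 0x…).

FIX = (r4, 0xd7)

0: ✓ CMP  NZCV=1000
1: · MOVVS
2: · MOVHI
3: · ADDHI
4: ✓ CMP  NZCV=1000
5: ✓ SUBLE  r3←0x13
6: · MOVHI
7: ✓ CMP  NZCV=1000
8: · SUBEQ
9: ✓ MOVVC  r0←0x65
10: · SUBCS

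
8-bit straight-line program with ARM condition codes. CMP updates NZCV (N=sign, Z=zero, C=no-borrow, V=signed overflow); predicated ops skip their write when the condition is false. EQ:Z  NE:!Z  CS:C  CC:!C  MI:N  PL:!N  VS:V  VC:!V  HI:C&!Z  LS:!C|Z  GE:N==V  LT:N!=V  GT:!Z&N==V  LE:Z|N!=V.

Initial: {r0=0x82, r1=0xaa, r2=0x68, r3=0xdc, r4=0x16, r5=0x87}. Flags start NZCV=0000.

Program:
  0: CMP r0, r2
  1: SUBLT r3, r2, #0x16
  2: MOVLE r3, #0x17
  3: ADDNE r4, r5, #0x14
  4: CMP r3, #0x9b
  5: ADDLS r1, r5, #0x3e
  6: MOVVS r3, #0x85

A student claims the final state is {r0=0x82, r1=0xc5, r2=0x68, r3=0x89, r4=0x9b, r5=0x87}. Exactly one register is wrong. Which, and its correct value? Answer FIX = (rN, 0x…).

0: ✓ CMP  NZCV=0011
1: ✓ SUBLT  r3←0x52
2: ✓ MOVLE  r3←0x17
3: ✓ ADDNE  r4←0x9b
4: ✓ CMP  NZCV=0000
5: ✓ ADDLS  r1←0xc5
6: · MOVVS

FIX = (r3, 0x17)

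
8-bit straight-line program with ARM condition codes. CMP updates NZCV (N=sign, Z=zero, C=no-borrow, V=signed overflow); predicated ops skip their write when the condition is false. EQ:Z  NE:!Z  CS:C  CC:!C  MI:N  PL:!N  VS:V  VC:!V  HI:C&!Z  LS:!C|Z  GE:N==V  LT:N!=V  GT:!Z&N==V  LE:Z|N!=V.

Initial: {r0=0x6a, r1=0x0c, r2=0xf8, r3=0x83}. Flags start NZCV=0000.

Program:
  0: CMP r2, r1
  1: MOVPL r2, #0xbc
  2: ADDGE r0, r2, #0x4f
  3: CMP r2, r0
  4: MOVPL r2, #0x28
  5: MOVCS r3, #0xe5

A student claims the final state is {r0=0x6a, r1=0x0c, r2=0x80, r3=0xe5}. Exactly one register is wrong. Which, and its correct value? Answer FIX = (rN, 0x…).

FIX = (r2, 0xf8)

[0] flags=1010 → (cmp)
[1] flags=1010 PL?F → skip
[2] flags=1010 GE?F → skip
[3] flags=1010 → (cmp)
[4] flags=1010 PL?F → skip
[5] flags=1010 CS?T → r3=0xe5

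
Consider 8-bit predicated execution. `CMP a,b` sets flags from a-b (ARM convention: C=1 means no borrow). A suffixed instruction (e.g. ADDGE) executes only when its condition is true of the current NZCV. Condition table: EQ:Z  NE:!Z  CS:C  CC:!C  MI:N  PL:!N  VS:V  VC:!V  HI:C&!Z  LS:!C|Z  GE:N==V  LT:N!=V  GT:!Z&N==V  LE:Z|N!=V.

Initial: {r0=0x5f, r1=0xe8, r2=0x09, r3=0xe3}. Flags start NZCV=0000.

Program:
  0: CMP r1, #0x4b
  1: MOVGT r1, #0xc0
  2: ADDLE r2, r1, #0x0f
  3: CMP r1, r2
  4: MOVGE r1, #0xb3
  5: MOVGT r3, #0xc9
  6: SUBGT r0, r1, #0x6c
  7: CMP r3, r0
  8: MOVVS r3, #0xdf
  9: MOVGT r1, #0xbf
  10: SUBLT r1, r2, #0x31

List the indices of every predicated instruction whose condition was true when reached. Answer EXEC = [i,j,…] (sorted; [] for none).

EXEC = [2,10]

0: ✓ CMP  NZCV=1010
1: · MOVGT
2: ✓ ADDLE  r2←0xf7
3: ✓ CMP  NZCV=1000
4: · MOVGE
5: · MOVGT
6: · SUBGT
7: ✓ CMP  NZCV=1010
8: · MOVVS
9: · MOVGT
10: ✓ SUBLT  r1←0xc6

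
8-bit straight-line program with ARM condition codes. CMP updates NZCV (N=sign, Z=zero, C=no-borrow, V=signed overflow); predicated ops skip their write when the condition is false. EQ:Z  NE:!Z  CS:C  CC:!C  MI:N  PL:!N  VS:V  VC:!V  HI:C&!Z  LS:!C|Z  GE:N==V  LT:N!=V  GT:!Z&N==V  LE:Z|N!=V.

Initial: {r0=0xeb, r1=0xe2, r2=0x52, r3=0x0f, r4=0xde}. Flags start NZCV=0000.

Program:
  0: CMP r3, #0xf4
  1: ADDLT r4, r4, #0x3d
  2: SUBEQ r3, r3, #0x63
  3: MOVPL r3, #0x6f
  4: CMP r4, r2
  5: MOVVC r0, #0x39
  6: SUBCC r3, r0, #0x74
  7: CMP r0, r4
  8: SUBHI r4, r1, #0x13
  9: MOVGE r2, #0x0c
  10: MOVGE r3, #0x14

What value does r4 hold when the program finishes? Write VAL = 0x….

[0] flags=0000 → (cmp)
[1] flags=0000 LT?F → skip
[2] flags=0000 EQ?F → skip
[3] flags=0000 PL?T → r3=0x6f
[4] flags=1010 → (cmp)
[5] flags=1010 VC?T → r0=0x39
[6] flags=1010 CC?F → skip
[7] flags=0000 → (cmp)
[8] flags=0000 HI?F → skip
[9] flags=0000 GE?T → r2=0x0c
[10] flags=0000 GE?T → r3=0x14

VAL = 0xde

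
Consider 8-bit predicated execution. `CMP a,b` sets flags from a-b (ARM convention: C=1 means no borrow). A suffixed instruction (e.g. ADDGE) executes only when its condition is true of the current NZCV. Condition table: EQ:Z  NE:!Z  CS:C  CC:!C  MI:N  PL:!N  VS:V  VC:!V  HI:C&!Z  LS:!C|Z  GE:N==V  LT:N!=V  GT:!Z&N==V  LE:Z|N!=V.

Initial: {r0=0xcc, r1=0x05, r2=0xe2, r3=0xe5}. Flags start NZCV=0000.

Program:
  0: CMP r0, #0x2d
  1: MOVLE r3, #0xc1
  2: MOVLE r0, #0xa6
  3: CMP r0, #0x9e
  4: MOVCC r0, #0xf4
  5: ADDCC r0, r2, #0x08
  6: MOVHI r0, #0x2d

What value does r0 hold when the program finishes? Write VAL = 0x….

[0] flags=1010 → (cmp)
[1] flags=1010 LE?T → r3=0xc1
[2] flags=1010 LE?T → r0=0xa6
[3] flags=0010 → (cmp)
[4] flags=0010 CC?F → skip
[5] flags=0010 CC?F → skip
[6] flags=0010 HI?T → r0=0x2d

VAL = 0x2d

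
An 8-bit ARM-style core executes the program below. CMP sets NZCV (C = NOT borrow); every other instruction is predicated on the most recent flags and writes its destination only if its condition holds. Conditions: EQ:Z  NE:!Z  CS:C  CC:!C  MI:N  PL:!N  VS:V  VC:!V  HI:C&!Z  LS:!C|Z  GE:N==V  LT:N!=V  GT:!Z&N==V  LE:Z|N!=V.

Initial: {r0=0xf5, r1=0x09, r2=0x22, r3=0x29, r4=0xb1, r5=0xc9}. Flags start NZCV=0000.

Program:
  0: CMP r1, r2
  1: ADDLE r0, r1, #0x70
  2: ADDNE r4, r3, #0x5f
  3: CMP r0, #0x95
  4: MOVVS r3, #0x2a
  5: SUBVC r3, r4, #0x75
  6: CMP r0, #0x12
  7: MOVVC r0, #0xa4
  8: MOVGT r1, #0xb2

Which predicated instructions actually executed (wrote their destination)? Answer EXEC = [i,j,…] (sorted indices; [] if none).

EXEC = [1,2,4,7,8]

[0] flags=1000 → (cmp)
[1] flags=1000 LE?T → r0=0x79
[2] flags=1000 NE?T → r4=0x88
[3] flags=1001 → (cmp)
[4] flags=1001 VS?T → r3=0x2a
[5] flags=1001 VC?F → skip
[6] flags=0010 → (cmp)
[7] flags=0010 VC?T → r0=0xa4
[8] flags=0010 GT?T → r1=0xb2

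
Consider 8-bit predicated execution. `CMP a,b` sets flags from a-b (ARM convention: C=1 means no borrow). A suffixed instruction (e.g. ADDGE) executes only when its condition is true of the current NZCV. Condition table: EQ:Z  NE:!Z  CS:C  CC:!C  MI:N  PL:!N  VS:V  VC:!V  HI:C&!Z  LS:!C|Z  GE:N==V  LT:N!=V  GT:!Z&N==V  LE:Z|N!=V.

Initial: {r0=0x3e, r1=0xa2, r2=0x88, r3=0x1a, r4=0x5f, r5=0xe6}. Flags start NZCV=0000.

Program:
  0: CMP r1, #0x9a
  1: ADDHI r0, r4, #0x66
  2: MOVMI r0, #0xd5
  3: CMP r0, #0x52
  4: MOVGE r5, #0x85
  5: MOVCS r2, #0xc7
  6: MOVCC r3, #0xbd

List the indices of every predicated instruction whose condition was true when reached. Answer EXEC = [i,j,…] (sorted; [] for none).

[0] flags=0010 → (cmp)
[1] flags=0010 HI?T → r0=0xc5
[2] flags=0010 MI?F → skip
[3] flags=0011 → (cmp)
[4] flags=0011 GE?F → skip
[5] flags=0011 CS?T → r2=0xc7
[6] flags=0011 CC?F → skip

EXEC = [1,5]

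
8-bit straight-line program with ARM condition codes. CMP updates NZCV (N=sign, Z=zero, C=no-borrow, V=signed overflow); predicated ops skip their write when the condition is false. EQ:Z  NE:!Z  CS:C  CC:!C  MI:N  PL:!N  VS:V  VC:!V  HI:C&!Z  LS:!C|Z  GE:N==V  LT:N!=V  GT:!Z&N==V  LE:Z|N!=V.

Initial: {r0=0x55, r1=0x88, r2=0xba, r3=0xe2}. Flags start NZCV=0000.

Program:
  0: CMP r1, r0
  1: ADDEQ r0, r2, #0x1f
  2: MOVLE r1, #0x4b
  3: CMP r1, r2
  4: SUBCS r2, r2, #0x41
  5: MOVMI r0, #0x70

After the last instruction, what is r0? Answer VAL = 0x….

VAL = 0x70

0: ✓ CMP  NZCV=0011
1: · ADDEQ
2: ✓ MOVLE  r1←0x4b
3: ✓ CMP  NZCV=1001
4: · SUBCS
5: ✓ MOVMI  r0←0x70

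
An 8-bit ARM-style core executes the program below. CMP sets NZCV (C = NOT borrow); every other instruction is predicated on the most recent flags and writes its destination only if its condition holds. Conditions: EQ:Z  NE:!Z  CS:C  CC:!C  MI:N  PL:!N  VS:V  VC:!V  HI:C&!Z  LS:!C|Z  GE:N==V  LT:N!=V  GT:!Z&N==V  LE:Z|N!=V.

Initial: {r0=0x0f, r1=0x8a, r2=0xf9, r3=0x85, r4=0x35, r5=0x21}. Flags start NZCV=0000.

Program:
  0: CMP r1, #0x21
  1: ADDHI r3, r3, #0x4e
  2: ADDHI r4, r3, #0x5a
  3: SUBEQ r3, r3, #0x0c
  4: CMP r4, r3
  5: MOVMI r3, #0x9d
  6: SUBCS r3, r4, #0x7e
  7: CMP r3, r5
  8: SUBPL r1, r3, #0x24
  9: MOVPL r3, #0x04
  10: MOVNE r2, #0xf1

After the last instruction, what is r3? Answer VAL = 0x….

VAL = 0xd3

0: ✓ CMP  NZCV=0011
1: ✓ ADDHI  r3←0xd3
2: ✓ ADDHI  r4←0x2d
3: · SUBEQ
4: ✓ CMP  NZCV=0000
5: · MOVMI
6: · SUBCS
7: ✓ CMP  NZCV=1010
8: · SUBPL
9: · MOVPL
10: ✓ MOVNE  r2←0xf1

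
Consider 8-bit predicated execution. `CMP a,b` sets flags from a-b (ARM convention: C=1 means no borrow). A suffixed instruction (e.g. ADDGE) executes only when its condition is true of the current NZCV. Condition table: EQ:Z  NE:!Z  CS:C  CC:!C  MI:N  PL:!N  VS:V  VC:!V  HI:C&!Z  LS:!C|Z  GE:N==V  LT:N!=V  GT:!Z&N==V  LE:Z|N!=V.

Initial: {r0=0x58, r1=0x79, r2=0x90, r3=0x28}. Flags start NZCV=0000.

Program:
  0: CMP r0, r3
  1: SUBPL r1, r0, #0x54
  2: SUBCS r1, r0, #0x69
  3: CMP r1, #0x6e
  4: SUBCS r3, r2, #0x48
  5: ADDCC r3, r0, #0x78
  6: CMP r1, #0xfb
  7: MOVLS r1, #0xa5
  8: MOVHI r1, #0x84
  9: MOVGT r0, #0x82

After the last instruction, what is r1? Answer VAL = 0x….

VAL = 0xa5

0: ✓ CMP  NZCV=0010
1: ✓ SUBPL  r1←0x04
2: ✓ SUBCS  r1←0xef
3: ✓ CMP  NZCV=1010
4: ✓ SUBCS  r3←0x48
5: · ADDCC
6: ✓ CMP  NZCV=1000
7: ✓ MOVLS  r1←0xa5
8: · MOVHI
9: · MOVGT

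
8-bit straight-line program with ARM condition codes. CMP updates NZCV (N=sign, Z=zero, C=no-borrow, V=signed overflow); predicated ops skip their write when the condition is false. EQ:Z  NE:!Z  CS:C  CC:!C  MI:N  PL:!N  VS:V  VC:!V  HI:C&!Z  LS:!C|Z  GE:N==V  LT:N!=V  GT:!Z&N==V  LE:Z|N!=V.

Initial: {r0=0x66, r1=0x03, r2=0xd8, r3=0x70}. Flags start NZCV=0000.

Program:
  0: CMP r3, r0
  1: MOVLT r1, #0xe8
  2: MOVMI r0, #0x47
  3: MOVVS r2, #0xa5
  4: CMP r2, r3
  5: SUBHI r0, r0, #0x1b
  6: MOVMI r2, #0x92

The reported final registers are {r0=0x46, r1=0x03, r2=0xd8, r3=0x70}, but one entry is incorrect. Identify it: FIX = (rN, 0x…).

FIX = (r0, 0x4b)

[0] flags=0010 → (cmp)
[1] flags=0010 LT?F → skip
[2] flags=0010 MI?F → skip
[3] flags=0010 VS?F → skip
[4] flags=0011 → (cmp)
[5] flags=0011 HI?T → r0=0x4b
[6] flags=0011 MI?F → skip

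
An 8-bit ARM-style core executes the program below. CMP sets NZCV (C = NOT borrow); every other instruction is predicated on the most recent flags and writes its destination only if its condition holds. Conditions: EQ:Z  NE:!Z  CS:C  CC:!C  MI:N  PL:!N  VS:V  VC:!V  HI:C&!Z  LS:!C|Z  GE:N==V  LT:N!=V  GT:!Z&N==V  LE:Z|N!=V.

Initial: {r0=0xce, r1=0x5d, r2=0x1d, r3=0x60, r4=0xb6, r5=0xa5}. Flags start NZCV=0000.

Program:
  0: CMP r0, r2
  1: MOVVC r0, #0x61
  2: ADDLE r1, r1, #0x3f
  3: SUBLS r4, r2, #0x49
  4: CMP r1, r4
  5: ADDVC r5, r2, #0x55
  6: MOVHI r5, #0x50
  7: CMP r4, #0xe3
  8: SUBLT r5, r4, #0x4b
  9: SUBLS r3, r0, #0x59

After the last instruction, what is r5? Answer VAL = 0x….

VAL = 0x6b

0: ✓ CMP  NZCV=1010
1: ✓ MOVVC  r0←0x61
2: ✓ ADDLE  r1←0x9c
3: · SUBLS
4: ✓ CMP  NZCV=1000
5: ✓ ADDVC  r5←0x72
6: · MOVHI
7: ✓ CMP  NZCV=1000
8: ✓ SUBLT  r5←0x6b
9: ✓ SUBLS  r3←0x08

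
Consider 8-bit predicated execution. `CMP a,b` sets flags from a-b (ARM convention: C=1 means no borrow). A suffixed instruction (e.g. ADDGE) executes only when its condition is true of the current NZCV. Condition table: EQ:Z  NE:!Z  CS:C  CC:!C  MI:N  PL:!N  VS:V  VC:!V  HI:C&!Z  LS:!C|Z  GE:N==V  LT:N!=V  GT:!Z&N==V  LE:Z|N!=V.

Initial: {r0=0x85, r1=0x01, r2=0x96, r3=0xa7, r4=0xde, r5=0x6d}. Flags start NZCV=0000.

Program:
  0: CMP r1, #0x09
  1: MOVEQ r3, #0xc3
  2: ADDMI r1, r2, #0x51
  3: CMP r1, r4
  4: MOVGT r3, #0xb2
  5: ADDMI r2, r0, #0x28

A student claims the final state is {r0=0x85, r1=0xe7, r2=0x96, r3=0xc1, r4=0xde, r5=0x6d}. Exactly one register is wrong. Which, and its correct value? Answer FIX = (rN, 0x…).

0: ✓ CMP  NZCV=1000
1: · MOVEQ
2: ✓ ADDMI  r1←0xe7
3: ✓ CMP  NZCV=0010
4: ✓ MOVGT  r3←0xb2
5: · ADDMI

FIX = (r3, 0xb2)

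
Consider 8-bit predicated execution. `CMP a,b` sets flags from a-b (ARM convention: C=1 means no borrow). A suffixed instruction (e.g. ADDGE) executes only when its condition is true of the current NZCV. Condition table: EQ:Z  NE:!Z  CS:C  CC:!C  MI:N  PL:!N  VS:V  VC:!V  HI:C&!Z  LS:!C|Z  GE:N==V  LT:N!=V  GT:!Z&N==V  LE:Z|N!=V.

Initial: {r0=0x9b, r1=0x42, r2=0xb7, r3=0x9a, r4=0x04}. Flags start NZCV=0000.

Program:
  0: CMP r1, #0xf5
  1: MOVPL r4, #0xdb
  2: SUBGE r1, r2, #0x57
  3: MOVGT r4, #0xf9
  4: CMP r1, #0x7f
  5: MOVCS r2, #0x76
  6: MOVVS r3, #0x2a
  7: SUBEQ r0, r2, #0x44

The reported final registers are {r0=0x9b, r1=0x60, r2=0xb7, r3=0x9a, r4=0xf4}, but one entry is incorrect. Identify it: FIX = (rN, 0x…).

FIX = (r4, 0xf9)

[0] flags=0000 → (cmp)
[1] flags=0000 PL?T → r4=0xdb
[2] flags=0000 GE?T → r1=0x60
[3] flags=0000 GT?T → r4=0xf9
[4] flags=1000 → (cmp)
[5] flags=1000 CS?F → skip
[6] flags=1000 VS?F → skip
[7] flags=1000 EQ?F → skip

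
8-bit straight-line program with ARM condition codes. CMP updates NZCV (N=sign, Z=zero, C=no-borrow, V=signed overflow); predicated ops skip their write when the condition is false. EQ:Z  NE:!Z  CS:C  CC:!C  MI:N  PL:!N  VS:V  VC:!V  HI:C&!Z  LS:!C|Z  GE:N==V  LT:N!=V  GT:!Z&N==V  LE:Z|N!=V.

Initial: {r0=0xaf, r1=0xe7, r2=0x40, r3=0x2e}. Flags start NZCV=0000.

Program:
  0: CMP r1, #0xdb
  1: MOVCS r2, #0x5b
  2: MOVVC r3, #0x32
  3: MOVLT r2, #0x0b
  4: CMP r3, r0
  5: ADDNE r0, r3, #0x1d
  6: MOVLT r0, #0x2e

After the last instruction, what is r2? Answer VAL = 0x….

[0] flags=0010 → (cmp)
[1] flags=0010 CS?T → r2=0x5b
[2] flags=0010 VC?T → r3=0x32
[3] flags=0010 LT?F → skip
[4] flags=1001 → (cmp)
[5] flags=1001 NE?T → r0=0x4f
[6] flags=1001 LT?F → skip

VAL = 0x5b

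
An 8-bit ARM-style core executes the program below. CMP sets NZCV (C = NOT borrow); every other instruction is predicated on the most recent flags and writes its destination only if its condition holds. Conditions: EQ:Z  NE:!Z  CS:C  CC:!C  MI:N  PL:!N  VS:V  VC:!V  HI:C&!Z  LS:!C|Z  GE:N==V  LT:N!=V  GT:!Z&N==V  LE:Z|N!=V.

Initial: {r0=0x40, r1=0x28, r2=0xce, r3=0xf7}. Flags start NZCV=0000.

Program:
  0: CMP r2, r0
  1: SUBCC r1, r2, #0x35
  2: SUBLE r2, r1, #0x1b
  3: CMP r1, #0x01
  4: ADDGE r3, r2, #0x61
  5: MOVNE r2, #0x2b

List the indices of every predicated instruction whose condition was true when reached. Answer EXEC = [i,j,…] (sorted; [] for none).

0: ✓ CMP  NZCV=1010
1: · SUBCC
2: ✓ SUBLE  r2←0x0d
3: ✓ CMP  NZCV=0010
4: ✓ ADDGE  r3←0x6e
5: ✓ MOVNE  r2←0x2b

EXEC = [2,4,5]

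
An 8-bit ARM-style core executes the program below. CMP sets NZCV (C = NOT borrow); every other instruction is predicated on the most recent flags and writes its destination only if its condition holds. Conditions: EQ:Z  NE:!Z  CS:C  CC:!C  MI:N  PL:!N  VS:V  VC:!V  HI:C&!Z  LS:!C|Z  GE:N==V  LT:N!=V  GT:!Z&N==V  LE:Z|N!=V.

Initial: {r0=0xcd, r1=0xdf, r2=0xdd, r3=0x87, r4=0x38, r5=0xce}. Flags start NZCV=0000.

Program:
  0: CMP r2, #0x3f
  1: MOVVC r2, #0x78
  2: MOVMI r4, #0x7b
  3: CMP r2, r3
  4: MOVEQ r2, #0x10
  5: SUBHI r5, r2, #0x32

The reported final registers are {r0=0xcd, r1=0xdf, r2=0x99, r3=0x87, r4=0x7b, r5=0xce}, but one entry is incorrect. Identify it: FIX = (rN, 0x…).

FIX = (r2, 0x78)

0: ✓ CMP  NZCV=1010
1: ✓ MOVVC  r2←0x78
2: ✓ MOVMI  r4←0x7b
3: ✓ CMP  NZCV=1001
4: · MOVEQ
5: · SUBHI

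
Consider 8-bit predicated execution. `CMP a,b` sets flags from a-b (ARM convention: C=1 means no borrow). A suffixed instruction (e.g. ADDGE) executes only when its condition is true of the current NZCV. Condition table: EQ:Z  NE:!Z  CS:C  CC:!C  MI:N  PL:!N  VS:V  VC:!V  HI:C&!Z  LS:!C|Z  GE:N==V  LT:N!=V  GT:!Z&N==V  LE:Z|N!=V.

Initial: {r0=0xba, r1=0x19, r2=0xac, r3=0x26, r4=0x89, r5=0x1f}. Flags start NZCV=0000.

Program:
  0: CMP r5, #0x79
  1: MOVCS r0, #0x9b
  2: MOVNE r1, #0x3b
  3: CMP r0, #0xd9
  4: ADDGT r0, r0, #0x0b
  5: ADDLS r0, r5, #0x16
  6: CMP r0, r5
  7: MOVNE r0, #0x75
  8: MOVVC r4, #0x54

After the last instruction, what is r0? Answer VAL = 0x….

0: ✓ CMP  NZCV=1000
1: · MOVCS
2: ✓ MOVNE  r1←0x3b
3: ✓ CMP  NZCV=1000
4: · ADDGT
5: ✓ ADDLS  r0←0x35
6: ✓ CMP  NZCV=0010
7: ✓ MOVNE  r0←0x75
8: ✓ MOVVC  r4←0x54

VAL = 0x75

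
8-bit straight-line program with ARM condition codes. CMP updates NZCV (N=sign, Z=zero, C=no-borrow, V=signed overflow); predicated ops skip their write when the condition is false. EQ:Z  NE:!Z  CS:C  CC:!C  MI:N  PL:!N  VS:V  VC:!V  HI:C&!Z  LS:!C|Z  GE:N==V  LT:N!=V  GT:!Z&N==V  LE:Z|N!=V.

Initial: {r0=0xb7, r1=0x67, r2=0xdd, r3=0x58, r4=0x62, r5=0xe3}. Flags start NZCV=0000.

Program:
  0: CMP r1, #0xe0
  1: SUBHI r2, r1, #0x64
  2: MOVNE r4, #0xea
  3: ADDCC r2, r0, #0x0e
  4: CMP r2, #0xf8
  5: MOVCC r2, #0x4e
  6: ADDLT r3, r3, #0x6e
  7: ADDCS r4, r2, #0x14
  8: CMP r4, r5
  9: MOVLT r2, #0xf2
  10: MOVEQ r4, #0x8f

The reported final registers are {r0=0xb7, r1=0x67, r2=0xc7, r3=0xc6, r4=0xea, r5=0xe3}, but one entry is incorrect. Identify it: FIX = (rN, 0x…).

[0] flags=1001 → (cmp)
[1] flags=1001 HI?F → skip
[2] flags=1001 NE?T → r4=0xea
[3] flags=1001 CC?T → r2=0xc5
[4] flags=1000 → (cmp)
[5] flags=1000 CC?T → r2=0x4e
[6] flags=1000 LT?T → r3=0xc6
[7] flags=1000 CS?F → skip
[8] flags=0010 → (cmp)
[9] flags=0010 LT?F → skip
[10] flags=0010 EQ?F → skip

FIX = (r2, 0x4e)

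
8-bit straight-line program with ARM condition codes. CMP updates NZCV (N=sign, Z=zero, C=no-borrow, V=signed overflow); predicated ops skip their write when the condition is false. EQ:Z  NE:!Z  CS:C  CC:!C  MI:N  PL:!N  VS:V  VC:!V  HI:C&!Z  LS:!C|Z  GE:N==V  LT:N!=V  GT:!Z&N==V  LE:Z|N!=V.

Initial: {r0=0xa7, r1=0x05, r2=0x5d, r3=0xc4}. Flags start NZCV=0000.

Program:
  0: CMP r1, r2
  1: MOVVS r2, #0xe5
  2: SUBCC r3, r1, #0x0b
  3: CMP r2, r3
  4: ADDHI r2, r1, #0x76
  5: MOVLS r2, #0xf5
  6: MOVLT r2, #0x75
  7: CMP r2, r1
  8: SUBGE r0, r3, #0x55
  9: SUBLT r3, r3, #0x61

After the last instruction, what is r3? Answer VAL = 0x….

VAL = 0x99

0: ✓ CMP  NZCV=1000
1: · MOVVS
2: ✓ SUBCC  r3←0xfa
3: ✓ CMP  NZCV=0000
4: · ADDHI
5: ✓ MOVLS  r2←0xf5
6: · MOVLT
7: ✓ CMP  NZCV=1010
8: · SUBGE
9: ✓ SUBLT  r3←0x99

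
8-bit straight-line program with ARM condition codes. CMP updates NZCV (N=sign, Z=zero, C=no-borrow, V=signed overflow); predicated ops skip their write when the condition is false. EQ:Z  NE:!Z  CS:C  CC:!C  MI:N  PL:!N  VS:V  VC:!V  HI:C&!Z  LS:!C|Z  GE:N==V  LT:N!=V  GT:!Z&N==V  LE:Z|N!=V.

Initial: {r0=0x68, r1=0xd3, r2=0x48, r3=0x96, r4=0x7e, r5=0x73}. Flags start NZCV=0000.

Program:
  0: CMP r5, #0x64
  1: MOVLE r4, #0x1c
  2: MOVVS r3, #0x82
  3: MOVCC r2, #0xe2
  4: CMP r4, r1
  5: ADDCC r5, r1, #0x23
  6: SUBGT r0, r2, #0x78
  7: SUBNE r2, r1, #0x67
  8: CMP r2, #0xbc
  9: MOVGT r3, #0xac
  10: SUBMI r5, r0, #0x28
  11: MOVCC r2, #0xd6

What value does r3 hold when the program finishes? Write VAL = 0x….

VAL = 0xac

[0] flags=0010 → (cmp)
[1] flags=0010 LE?F → skip
[2] flags=0010 VS?F → skip
[3] flags=0010 CC?F → skip
[4] flags=1001 → (cmp)
[5] flags=1001 CC?T → r5=0xf6
[6] flags=1001 GT?T → r0=0xd0
[7] flags=1001 NE?T → r2=0x6c
[8] flags=1001 → (cmp)
[9] flags=1001 GT?T → r3=0xac
[10] flags=1001 MI?T → r5=0xa8
[11] flags=1001 CC?T → r2=0xd6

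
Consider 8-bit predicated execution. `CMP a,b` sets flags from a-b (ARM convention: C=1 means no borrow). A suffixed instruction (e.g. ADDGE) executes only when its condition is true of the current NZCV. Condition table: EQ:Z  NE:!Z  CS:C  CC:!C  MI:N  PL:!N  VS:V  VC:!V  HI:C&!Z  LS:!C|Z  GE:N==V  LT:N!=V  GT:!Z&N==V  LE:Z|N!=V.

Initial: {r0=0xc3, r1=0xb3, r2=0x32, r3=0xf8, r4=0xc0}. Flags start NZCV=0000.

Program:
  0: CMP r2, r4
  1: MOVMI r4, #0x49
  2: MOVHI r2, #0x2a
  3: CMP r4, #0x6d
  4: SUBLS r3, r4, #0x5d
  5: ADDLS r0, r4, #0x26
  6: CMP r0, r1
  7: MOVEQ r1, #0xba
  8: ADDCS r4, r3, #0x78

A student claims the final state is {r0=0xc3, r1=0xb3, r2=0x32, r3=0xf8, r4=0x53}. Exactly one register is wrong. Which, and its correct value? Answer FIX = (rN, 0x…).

[0] flags=0000 → (cmp)
[1] flags=0000 MI?F → skip
[2] flags=0000 HI?F → skip
[3] flags=0011 → (cmp)
[4] flags=0011 LS?F → skip
[5] flags=0011 LS?F → skip
[6] flags=0010 → (cmp)
[7] flags=0010 EQ?F → skip
[8] flags=0010 CS?T → r4=0x70

FIX = (r4, 0x70)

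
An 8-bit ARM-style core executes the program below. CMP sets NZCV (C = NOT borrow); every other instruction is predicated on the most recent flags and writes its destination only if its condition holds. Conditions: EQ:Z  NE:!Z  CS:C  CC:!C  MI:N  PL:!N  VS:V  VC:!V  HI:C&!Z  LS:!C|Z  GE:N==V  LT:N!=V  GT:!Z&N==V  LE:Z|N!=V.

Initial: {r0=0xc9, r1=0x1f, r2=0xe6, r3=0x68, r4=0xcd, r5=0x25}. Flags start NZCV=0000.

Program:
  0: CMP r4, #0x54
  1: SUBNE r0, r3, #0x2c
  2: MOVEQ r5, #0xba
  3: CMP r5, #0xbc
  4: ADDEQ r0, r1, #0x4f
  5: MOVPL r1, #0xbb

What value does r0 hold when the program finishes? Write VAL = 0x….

VAL = 0x3c

[0] flags=0011 → (cmp)
[1] flags=0011 NE?T → r0=0x3c
[2] flags=0011 EQ?F → skip
[3] flags=0000 → (cmp)
[4] flags=0000 EQ?F → skip
[5] flags=0000 PL?T → r1=0xbb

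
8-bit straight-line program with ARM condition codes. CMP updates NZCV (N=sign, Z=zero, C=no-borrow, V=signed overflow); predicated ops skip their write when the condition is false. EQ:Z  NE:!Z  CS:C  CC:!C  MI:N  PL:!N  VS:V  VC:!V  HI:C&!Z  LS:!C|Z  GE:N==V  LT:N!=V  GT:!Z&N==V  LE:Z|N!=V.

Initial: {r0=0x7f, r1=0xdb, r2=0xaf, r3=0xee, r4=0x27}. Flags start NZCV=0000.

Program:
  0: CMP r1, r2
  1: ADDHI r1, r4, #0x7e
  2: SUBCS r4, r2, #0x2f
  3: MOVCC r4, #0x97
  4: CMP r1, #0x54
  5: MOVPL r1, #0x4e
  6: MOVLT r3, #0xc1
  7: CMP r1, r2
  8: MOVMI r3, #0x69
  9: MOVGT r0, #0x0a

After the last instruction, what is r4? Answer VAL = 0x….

[0] flags=0010 → (cmp)
[1] flags=0010 HI?T → r1=0xa5
[2] flags=0010 CS?T → r4=0x80
[3] flags=0010 CC?F → skip
[4] flags=0011 → (cmp)
[5] flags=0011 PL?T → r1=0x4e
[6] flags=0011 LT?T → r3=0xc1
[7] flags=1001 → (cmp)
[8] flags=1001 MI?T → r3=0x69
[9] flags=1001 GT?T → r0=0x0a

VAL = 0x80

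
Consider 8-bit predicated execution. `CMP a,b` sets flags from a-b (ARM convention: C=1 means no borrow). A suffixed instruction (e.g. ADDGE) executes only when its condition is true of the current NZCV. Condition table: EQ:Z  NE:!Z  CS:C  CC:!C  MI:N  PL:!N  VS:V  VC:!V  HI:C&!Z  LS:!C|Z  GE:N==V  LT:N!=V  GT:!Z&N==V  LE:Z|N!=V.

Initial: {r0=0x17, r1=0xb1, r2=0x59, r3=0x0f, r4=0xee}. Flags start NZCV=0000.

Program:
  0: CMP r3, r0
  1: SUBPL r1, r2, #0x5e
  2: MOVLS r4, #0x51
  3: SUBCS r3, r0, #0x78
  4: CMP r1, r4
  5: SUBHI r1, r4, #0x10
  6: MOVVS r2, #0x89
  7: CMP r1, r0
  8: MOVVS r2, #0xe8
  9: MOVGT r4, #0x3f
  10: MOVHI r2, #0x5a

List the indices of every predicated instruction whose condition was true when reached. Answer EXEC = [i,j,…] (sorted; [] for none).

EXEC = [2,5,6,9,10]

0: ✓ CMP  NZCV=1000
1: · SUBPL
2: ✓ MOVLS  r4←0x51
3: · SUBCS
4: ✓ CMP  NZCV=0011
5: ✓ SUBHI  r1←0x41
6: ✓ MOVVS  r2←0x89
7: ✓ CMP  NZCV=0010
8: · MOVVS
9: ✓ MOVGT  r4←0x3f
10: ✓ MOVHI  r2←0x5a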